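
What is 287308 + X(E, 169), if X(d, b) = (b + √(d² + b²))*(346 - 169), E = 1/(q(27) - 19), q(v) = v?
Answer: 317221 + 177*√1827905/8 ≈ 3.4713e+5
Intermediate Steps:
E = ⅛ (E = 1/(27 - 19) = 1/8 = ⅛ ≈ 0.12500)
X(d, b) = 177*b + 177*√(b² + d²) (X(d, b) = (b + √(b² + d²))*177 = 177*b + 177*√(b² + d²))
287308 + X(E, 169) = 287308 + (177*169 + 177*√(169² + (⅛)²)) = 287308 + (29913 + 177*√(28561 + 1/64)) = 287308 + (29913 + 177*√(1827905/64)) = 287308 + (29913 + 177*(√1827905/8)) = 287308 + (29913 + 177*√1827905/8) = 317221 + 177*√1827905/8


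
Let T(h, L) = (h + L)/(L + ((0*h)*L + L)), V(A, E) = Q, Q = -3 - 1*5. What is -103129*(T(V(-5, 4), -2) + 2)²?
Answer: -8353449/4 ≈ -2.0884e+6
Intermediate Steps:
Q = -8 (Q = -3 - 5 = -8)
V(A, E) = -8
T(h, L) = (L + h)/(2*L) (T(h, L) = (L + h)/(L + (0*L + L)) = (L + h)/(L + (0 + L)) = (L + h)/(L + L) = (L + h)/((2*L)) = (L + h)*(1/(2*L)) = (L + h)/(2*L))
-103129*(T(V(-5, 4), -2) + 2)² = -103129*((½)*(-2 - 8)/(-2) + 2)² = -103129*((½)*(-½)*(-10) + 2)² = -103129*(5/2 + 2)² = -103129*(9/2)² = -103129*81/4 = -8353449/4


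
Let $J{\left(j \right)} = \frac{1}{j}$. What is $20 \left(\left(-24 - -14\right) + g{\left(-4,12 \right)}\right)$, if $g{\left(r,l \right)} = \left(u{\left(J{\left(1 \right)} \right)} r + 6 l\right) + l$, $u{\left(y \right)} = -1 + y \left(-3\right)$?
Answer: $1800$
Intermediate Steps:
$u{\left(y \right)} = -1 - 3 y$
$g{\left(r,l \right)} = - 4 r + 7 l$ ($g{\left(r,l \right)} = \left(\left(-1 - \frac{3}{1}\right) r + 6 l\right) + l = \left(\left(-1 - 3\right) r + 6 l\right) + l = \left(- 4 r + 6 l\right) + l = - 4 r + 7 l$)
$20 \left(\left(-24 - -14\right) + g{\left(-4,12 \right)}\right) = 20 \left(\left(-24 - -14\right) + \left(\left(-4\right) \left(-4\right) + 7 \cdot 12\right)\right) = 20 \left(\left(-24 + 14\right) + \left(16 + 84\right)\right) = 20 \left(-10 + 100\right) = 20 \cdot 90 = 1800$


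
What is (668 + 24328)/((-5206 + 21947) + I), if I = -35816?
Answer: -24996/19075 ≈ -1.3104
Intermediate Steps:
(668 + 24328)/((-5206 + 21947) + I) = (668 + 24328)/((-5206 + 21947) - 35816) = 24996/(16741 - 35816) = 24996/(-19075) = 24996*(-1/19075) = -24996/19075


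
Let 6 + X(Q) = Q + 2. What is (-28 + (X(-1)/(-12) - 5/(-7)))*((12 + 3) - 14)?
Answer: -2257/84 ≈ -26.869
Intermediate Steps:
X(Q) = -4 + Q (X(Q) = -6 + (Q + 2) = -6 + (2 + Q) = -4 + Q)
(-28 + (X(-1)/(-12) - 5/(-7)))*((12 + 3) - 14) = (-28 + ((-4 - 1)/(-12) - 5/(-7)))*((12 + 3) - 14) = (-28 + (-5*(-1/12) - 5*(-1/7)))*(15 - 14) = (-28 + (5/12 + 5/7))*1 = (-28 + 95/84)*1 = -2257/84*1 = -2257/84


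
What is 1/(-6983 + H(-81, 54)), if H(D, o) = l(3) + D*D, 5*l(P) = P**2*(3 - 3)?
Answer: -1/422 ≈ -0.0023697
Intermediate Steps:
l(P) = 0 (l(P) = (P**2*(3 - 3))/5 = (P**2*0)/5 = (1/5)*0 = 0)
H(D, o) = D**2 (H(D, o) = 0 + D*D = 0 + D**2 = D**2)
1/(-6983 + H(-81, 54)) = 1/(-6983 + (-81)**2) = 1/(-6983 + 6561) = 1/(-422) = -1/422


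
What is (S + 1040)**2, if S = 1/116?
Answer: 14554250881/13456 ≈ 1.0816e+6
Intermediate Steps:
S = 1/116 ≈ 0.0086207
(S + 1040)**2 = (1/116 + 1040)**2 = (120641/116)**2 = 14554250881/13456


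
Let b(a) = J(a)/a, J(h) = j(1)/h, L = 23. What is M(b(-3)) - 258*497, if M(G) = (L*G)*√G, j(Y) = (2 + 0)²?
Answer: -3461918/27 ≈ -1.2822e+5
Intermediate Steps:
j(Y) = 4 (j(Y) = 2² = 4)
J(h) = 4/h
b(a) = 4/a² (b(a) = (4/a)/a = 4/a²)
M(G) = 23*G^(3/2) (M(G) = (23*G)*√G = 23*G^(3/2))
M(b(-3)) - 258*497 = 23*(4/(-3)²)^(3/2) - 258*497 = 23*(4*(⅑))^(3/2) - 128226 = 23*(4/9)^(3/2) - 128226 = 23*(8/27) - 128226 = 184/27 - 128226 = -3461918/27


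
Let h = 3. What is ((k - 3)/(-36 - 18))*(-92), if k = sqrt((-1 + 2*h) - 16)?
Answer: -46/9 + 46*I*sqrt(11)/27 ≈ -5.1111 + 5.6505*I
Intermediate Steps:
k = I*sqrt(11) (k = sqrt((-1 + 2*3) - 16) = sqrt((-1 + 6) - 16) = sqrt(5 - 16) = sqrt(-11) = I*sqrt(11) ≈ 3.3166*I)
((k - 3)/(-36 - 18))*(-92) = ((I*sqrt(11) - 3)/(-36 - 18))*(-92) = ((-3 + I*sqrt(11))/(-54))*(-92) = ((-3 + I*sqrt(11))*(-1/54))*(-92) = (1/18 - I*sqrt(11)/54)*(-92) = -46/9 + 46*I*sqrt(11)/27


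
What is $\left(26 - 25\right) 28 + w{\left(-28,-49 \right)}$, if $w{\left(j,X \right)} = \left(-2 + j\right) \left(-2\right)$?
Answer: $88$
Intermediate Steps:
$w{\left(j,X \right)} = 4 - 2 j$
$\left(26 - 25\right) 28 + w{\left(-28,-49 \right)} = \left(26 - 25\right) 28 + \left(4 - -56\right) = \left(26 - 25\right) 28 + \left(4 + 56\right) = \left(26 - 25\right) 28 + 60 = 1 \cdot 28 + 60 = 28 + 60 = 88$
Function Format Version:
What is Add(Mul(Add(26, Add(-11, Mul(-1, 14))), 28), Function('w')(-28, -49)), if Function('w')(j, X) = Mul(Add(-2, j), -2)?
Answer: 88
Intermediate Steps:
Function('w')(j, X) = Add(4, Mul(-2, j))
Add(Mul(Add(26, Add(-11, Mul(-1, 14))), 28), Function('w')(-28, -49)) = Add(Mul(Add(26, Add(-11, Mul(-1, 14))), 28), Add(4, Mul(-2, -28))) = Add(Mul(Add(26, Add(-11, -14)), 28), Add(4, 56)) = Add(Mul(Add(26, -25), 28), 60) = Add(Mul(1, 28), 60) = Add(28, 60) = 88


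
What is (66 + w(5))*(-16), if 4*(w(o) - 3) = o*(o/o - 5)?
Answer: -1024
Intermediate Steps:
w(o) = 3 - o (w(o) = 3 + (o*(o/o - 5))/4 = 3 + (o*(1 - 5))/4 = 3 + (o*(-4))/4 = 3 + (-4*o)/4 = 3 - o)
(66 + w(5))*(-16) = (66 + (3 - 1*5))*(-16) = (66 + (3 - 5))*(-16) = (66 - 2)*(-16) = 64*(-16) = -1024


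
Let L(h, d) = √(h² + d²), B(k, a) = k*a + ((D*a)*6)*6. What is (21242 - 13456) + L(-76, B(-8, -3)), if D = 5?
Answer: 7786 + 4*√17002 ≈ 8307.6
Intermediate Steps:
B(k, a) = 180*a + a*k (B(k, a) = k*a + ((5*a)*6)*6 = a*k + (30*a)*6 = a*k + 180*a = 180*a + a*k)
L(h, d) = √(d² + h²)
(21242 - 13456) + L(-76, B(-8, -3)) = (21242 - 13456) + √((-3*(180 - 8))² + (-76)²) = 7786 + √((-3*172)² + 5776) = 7786 + √((-516)² + 5776) = 7786 + √(266256 + 5776) = 7786 + √272032 = 7786 + 4*√17002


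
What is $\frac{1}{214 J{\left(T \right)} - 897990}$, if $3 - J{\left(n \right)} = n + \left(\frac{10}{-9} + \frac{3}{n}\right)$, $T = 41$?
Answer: $- \frac{369}{334277056} \approx -1.1039 \cdot 10^{-6}$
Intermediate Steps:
$J{\left(n \right)} = \frac{37}{9} - n - \frac{3}{n}$ ($J{\left(n \right)} = 3 - \left(n + \left(\frac{10}{-9} + \frac{3}{n}\right)\right) = 3 - \left(n + \left(10 \left(- \frac{1}{9}\right) + \frac{3}{n}\right)\right) = 3 - \left(n - \left(\frac{10}{9} - \frac{3}{n}\right)\right) = 3 - \left(- \frac{10}{9} + n + \frac{3}{n}\right) = \frac{37}{9} - n - \frac{3}{n}$)
$\frac{1}{214 J{\left(T \right)} - 897990} = \frac{1}{214 \left(\frac{37}{9} - 41 - \frac{3}{41}\right) - 897990} = \frac{1}{214 \left(- \frac{13639}{369}\right) - 897990} = \frac{1}{- \frac{2918746}{369} - 897990} = \frac{1}{- \frac{334277056}{369}} = - \frac{369}{334277056}$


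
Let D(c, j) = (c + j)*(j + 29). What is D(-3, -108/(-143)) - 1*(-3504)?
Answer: 70287441/20449 ≈ 3437.2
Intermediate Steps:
D(c, j) = (29 + j)*(c + j) (D(c, j) = (c + j)*(29 + j) = (29 + j)*(c + j))
D(-3, -108/(-143)) - 1*(-3504) = ((-108/(-143))² + 29*(-3) + 29*(-108/(-143)) - (-324)/(-143)) - 1*(-3504) = ((-108*(-1/143))² - 87 + 29*(-108*(-1/143)) - (-324)*(-1)/143) + 3504 = ((108/143)² - 87 + 29*(108/143) - 3*108/143) + 3504 = (11664/20449 - 87 + 3132/143 - 324/143) + 3504 = -1365855/20449 + 3504 = 70287441/20449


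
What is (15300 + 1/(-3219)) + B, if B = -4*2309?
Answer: 19520015/3219 ≈ 6064.0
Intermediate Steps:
B = -9236
(15300 + 1/(-3219)) + B = (15300 + 1/(-3219)) - 9236 = (15300 - 1/3219) - 9236 = 49250699/3219 - 9236 = 19520015/3219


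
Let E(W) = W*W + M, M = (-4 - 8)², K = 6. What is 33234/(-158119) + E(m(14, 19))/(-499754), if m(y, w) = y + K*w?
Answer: -9611107634/39510301363 ≈ -0.24326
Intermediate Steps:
M = 144 (M = (-12)² = 144)
m(y, w) = y + 6*w
E(W) = 144 + W² (E(W) = W*W + 144 = W² + 144 = 144 + W²)
33234/(-158119) + E(m(14, 19))/(-499754) = 33234/(-158119) + (144 + (14 + 6*19)²)/(-499754) = 33234*(-1/158119) + (144 + (14 + 114)²)*(-1/499754) = -33234/158119 + (144 + 128²)*(-1/499754) = -33234/158119 + (144 + 16384)*(-1/499754) = -33234/158119 + 16528*(-1/499754) = -33234/158119 - 8264/249877 = -9611107634/39510301363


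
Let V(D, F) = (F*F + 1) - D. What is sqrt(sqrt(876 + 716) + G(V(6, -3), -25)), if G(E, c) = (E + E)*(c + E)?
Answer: sqrt(-168 + 2*sqrt(398)) ≈ 11.318*I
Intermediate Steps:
V(D, F) = 1 + F**2 - D (V(D, F) = (F**2 + 1) - D = (1 + F**2) - D = 1 + F**2 - D)
G(E, c) = 2*E*(E + c) (G(E, c) = (2*E)*(E + c) = 2*E*(E + c))
sqrt(sqrt(876 + 716) + G(V(6, -3), -25)) = sqrt(sqrt(876 + 716) + 2*(1 + (-3)**2 - 1*6)*((1 + (-3)**2 - 1*6) - 25)) = sqrt(sqrt(1592) + 2*(1 + 9 - 6)*((1 + 9 - 6) - 25)) = sqrt(2*sqrt(398) + 2*4*(4 - 25)) = sqrt(2*sqrt(398) + 2*4*(-21)) = sqrt(2*sqrt(398) - 168) = sqrt(-168 + 2*sqrt(398))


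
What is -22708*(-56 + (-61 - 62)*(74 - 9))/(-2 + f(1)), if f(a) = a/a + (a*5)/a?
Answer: 45705527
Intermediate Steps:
f(a) = 6 (f(a) = 1 + (5*a)/a = 1 + 5 = 6)
-22708*(-56 + (-61 - 62)*(74 - 9))/(-2 + f(1)) = -22708*(-56 + (-61 - 62)*(74 - 9))/(-2 + 6) = -22708*(-56 - 123*65)/4 = -22708*(-56 - 7995)/4 = -(-182822108)/4 = -22708*(-8051/4) = 45705527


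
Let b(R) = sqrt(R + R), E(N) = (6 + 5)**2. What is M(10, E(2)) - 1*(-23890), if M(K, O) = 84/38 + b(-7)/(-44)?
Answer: 453952/19 - I*sqrt(14)/44 ≈ 23892.0 - 0.085038*I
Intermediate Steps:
E(N) = 121 (E(N) = 11**2 = 121)
b(R) = sqrt(2)*sqrt(R) (b(R) = sqrt(2*R) = sqrt(2)*sqrt(R))
M(K, O) = 42/19 - I*sqrt(14)/44 (M(K, O) = 84/38 + (sqrt(2)*sqrt(-7))/(-44) = 84*(1/38) + (sqrt(2)*(I*sqrt(7)))*(-1/44) = 42/19 + (I*sqrt(14))*(-1/44) = 42/19 - I*sqrt(14)/44)
M(10, E(2)) - 1*(-23890) = (42/19 - I*sqrt(14)/44) - 1*(-23890) = (42/19 - I*sqrt(14)/44) + 23890 = 453952/19 - I*sqrt(14)/44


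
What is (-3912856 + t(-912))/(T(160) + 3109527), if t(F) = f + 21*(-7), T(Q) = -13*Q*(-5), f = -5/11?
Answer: -43043038/34319197 ≈ -1.2542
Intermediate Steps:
f = -5/11 (f = -5*1/11 = -5/11 ≈ -0.45455)
T(Q) = 65*Q
t(F) = -1622/11 (t(F) = -5/11 + 21*(-7) = -5/11 - 147 = -1622/11)
(-3912856 + t(-912))/(T(160) + 3109527) = (-3912856 - 1622/11)/(65*160 + 3109527) = -43043038/(11*(10400 + 3109527)) = -43043038/11/3119927 = -43043038/11*1/3119927 = -43043038/34319197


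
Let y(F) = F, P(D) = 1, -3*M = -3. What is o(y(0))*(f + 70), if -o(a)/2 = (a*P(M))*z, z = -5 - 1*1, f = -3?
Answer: 0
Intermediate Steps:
M = 1 (M = -1/3*(-3) = 1)
z = -6 (z = -5 - 1 = -6)
o(a) = 12*a (o(a) = -2*a*1*(-6) = -2*a*(-6) = -(-12)*a = 12*a)
o(y(0))*(f + 70) = (12*0)*(-3 + 70) = 0*67 = 0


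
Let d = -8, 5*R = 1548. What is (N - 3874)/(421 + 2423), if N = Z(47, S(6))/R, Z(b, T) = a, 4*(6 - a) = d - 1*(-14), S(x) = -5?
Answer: -5623/4128 ≈ -1.3622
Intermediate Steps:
R = 1548/5 (R = (⅕)*1548 = 1548/5 ≈ 309.60)
a = 9/2 (a = 6 - (-8 - 1*(-14))/4 = 6 - (-8 + 14)/4 = 6 - ¼*6 = 6 - 3/2 = 9/2 ≈ 4.5000)
Z(b, T) = 9/2
N = 5/344 (N = 9/(2*(1548/5)) = (9/2)*(5/1548) = 5/344 ≈ 0.014535)
(N - 3874)/(421 + 2423) = (5/344 - 3874)/(421 + 2423) = -1332651/344/2844 = -1332651/344*1/2844 = -5623/4128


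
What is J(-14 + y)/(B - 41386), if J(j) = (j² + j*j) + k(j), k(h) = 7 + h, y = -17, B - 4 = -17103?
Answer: -1898/58485 ≈ -0.032453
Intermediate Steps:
B = -17099 (B = 4 - 17103 = -17099)
J(j) = 7 + j + 2*j² (J(j) = (j² + j*j) + (7 + j) = (j² + j²) + (7 + j) = 2*j² + (7 + j) = 7 + j + 2*j²)
J(-14 + y)/(B - 41386) = (7 + (-14 - 17) + 2*(-14 - 17)²)/(-17099 - 41386) = (7 - 31 + 2*(-31)²)/(-58485) = (7 - 31 + 2*961)*(-1/58485) = (7 - 31 + 1922)*(-1/58485) = 1898*(-1/58485) = -1898/58485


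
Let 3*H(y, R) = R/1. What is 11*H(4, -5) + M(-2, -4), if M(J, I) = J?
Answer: -61/3 ≈ -20.333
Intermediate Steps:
H(y, R) = R/3 (H(y, R) = (R/1)/3 = (R*1)/3 = R/3)
11*H(4, -5) + M(-2, -4) = 11*((1/3)*(-5)) - 2 = 11*(-5/3) - 2 = -55/3 - 2 = -61/3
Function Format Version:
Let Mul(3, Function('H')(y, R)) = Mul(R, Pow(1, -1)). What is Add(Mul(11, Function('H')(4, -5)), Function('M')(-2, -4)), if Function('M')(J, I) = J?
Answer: Rational(-61, 3) ≈ -20.333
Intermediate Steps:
Function('H')(y, R) = Mul(Rational(1, 3), R) (Function('H')(y, R) = Mul(Rational(1, 3), Mul(R, Pow(1, -1))) = Mul(Rational(1, 3), Mul(R, 1)) = Mul(Rational(1, 3), R))
Add(Mul(11, Function('H')(4, -5)), Function('M')(-2, -4)) = Add(Mul(11, Mul(Rational(1, 3), -5)), -2) = Add(Mul(11, Rational(-5, 3)), -2) = Add(Rational(-55, 3), -2) = Rational(-61, 3)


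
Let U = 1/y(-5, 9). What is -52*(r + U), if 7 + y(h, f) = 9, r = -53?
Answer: 2730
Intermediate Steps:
y(h, f) = 2 (y(h, f) = -7 + 9 = 2)
U = 1/2 ≈ 0.50000
-52*(r + U) = -52*(-53 + 1/2) = -52*(-105/2) = 2730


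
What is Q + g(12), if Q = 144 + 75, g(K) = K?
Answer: 231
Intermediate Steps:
Q = 219
Q + g(12) = 219 + 12 = 231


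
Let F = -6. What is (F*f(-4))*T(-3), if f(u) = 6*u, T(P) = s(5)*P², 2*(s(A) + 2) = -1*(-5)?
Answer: 648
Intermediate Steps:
s(A) = ½ (s(A) = -2 + (-1*(-5))/2 = -2 + (½)*5 = -2 + 5/2 = ½)
T(P) = P²/2
(F*f(-4))*T(-3) = (-36*(-4))*((½)*(-3)²) = (-6*(-24))*((½)*9) = 144*(9/2) = 648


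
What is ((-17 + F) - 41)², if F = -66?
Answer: 15376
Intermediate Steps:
((-17 + F) - 41)² = ((-17 - 66) - 41)² = (-83 - 41)² = (-124)² = 15376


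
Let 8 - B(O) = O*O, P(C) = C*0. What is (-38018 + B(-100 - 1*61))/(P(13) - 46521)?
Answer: 63931/46521 ≈ 1.3742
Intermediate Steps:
P(C) = 0
B(O) = 8 - O**2 (B(O) = 8 - O*O = 8 - O**2)
(-38018 + B(-100 - 1*61))/(P(13) - 46521) = (-38018 + (8 - (-100 - 1*61)**2))/(0 - 46521) = (-38018 + (8 - (-100 - 61)**2))/(-46521) = (-38018 + (8 - 1*(-161)**2))*(-1/46521) = (-38018 + (8 - 1*25921))*(-1/46521) = (-38018 + (8 - 25921))*(-1/46521) = (-38018 - 25913)*(-1/46521) = -63931*(-1/46521) = 63931/46521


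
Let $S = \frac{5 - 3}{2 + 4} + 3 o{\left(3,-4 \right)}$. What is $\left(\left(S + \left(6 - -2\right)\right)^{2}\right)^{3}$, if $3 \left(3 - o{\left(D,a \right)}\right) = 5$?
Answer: $\frac{2565726409}{729} \approx 3.5195 \cdot 10^{6}$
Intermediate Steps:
$o{\left(D,a \right)} = \frac{4}{3}$ ($o{\left(D,a \right)} = 3 - \frac{5}{3} = \frac{4}{3}$)
$S = \frac{13}{3}$ ($S = \frac{5 - 3}{2 + 4} + 3 \cdot \frac{4}{3} = \frac{2}{6} + 4 = 2 \cdot \frac{1}{6} + 4 = \frac{1}{3} + 4 = \frac{13}{3} \approx 4.3333$)
$\left(\left(S + \left(6 - -2\right)\right)^{2}\right)^{3} = \left(\left(\frac{13}{3} + \left(6 - -2\right)\right)^{2}\right)^{3} = \left(\left(\frac{13}{3} + \left(6 + 2\right)\right)^{2}\right)^{3} = \left(\left(\frac{13}{3} + 8\right)^{2}\right)^{3} = \left(\left(\frac{37}{3}\right)^{2}\right)^{3} = \left(\frac{1369}{9}\right)^{3} = \frac{2565726409}{729}$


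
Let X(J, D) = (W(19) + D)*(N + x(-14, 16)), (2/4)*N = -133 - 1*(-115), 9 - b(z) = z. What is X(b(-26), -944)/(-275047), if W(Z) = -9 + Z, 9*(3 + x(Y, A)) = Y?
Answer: -340910/2475423 ≈ -0.13772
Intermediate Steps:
b(z) = 9 - z
x(Y, A) = -3 + Y/9
N = -36 (N = 2*(-133 - 1*(-115)) = 2*(-133 + 115) = 2*(-18) = -36)
X(J, D) = -3650/9 - 365*D/9 (X(J, D) = ((-9 + 19) + D)*(-36 + (-3 + (⅑)*(-14))) = (10 + D)*(-36 + (-3 - 14/9)) = (10 + D)*(-36 - 41/9) = (10 + D)*(-365/9) = -3650/9 - 365*D/9)
X(b(-26), -944)/(-275047) = (-3650/9 - 365/9*(-944))/(-275047) = (-3650/9 + 344560/9)*(-1/275047) = (340910/9)*(-1/275047) = -340910/2475423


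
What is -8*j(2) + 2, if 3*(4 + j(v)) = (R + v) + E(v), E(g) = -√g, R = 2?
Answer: 70/3 + 8*√2/3 ≈ 27.105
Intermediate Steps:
j(v) = -10/3 - √v/3 + v/3 (j(v) = -4 + ((2 + v) - √v)/3 = -4 + (2 + v - √v)/3 = -4 + (⅔ - √v/3 + v/3) = -10/3 - √v/3 + v/3)
-8*j(2) + 2 = -8*(-10/3 - √2/3 + (⅓)*2) + 2 = -8*(-10/3 - √2/3 + ⅔) + 2 = -8*(-8/3 - √2/3) + 2 = (64/3 + 8*√2/3) + 2 = 70/3 + 8*√2/3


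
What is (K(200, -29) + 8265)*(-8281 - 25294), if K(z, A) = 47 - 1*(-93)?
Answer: -282197875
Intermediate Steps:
K(z, A) = 140 (K(z, A) = 47 + 93 = 140)
(K(200, -29) + 8265)*(-8281 - 25294) = (140 + 8265)*(-8281 - 25294) = 8405*(-33575) = -282197875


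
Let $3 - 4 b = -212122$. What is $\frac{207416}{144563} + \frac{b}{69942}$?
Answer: $\frac{88693785863}{40444101384} \approx 2.193$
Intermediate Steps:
$b = \frac{212125}{4}$ ($b = \frac{3}{4} - - \frac{106061}{2} = \frac{3}{4} + \frac{106061}{2} = \frac{212125}{4} \approx 53031.0$)
$\frac{207416}{144563} + \frac{b}{69942} = \frac{207416}{144563} + \frac{212125}{4 \cdot 69942} = 207416 \cdot \frac{1}{144563} + \frac{212125}{4} \cdot \frac{1}{69942} = \frac{207416}{144563} + \frac{212125}{279768} = \frac{88693785863}{40444101384}$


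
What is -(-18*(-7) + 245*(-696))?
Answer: 170394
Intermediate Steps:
-(-18*(-7) + 245*(-696)) = -(126 - 170520) = -1*(-170394) = 170394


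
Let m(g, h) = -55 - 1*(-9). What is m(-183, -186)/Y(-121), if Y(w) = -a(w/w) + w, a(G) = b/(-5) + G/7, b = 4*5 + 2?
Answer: 805/2043 ≈ 0.39403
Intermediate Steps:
b = 22 (b = 20 + 2 = 22)
m(g, h) = -46 (m(g, h) = -55 + 9 = -46)
a(G) = -22/5 + G/7 (a(G) = 22/(-5) + G/7 = 22*(-⅕) + G*(⅐) = -22/5 + G/7)
Y(w) = 149/35 + w (Y(w) = -(-22/5 + (w/w)/7) + w = -(-22/5 + (⅐)*1) + w = -(-22/5 + ⅐) + w = -1*(-149/35) + w = 149/35 + w)
m(-183, -186)/Y(-121) = -46/(149/35 - 121) = -46/(-4086/35) = -46*(-35/4086) = 805/2043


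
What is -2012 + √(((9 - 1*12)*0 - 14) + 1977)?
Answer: -2012 + √1963 ≈ -1967.7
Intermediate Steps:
-2012 + √(((9 - 1*12)*0 - 14) + 1977) = -2012 + √(((9 - 12)*0 - 14) + 1977) = -2012 + √((-3*0 - 14) + 1977) = -2012 + √((0 - 14) + 1977) = -2012 + √(-14 + 1977) = -2012 + √1963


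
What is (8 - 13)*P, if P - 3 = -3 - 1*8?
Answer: 40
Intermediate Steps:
P = -8 (P = 3 + (-3 - 1*8) = 3 + (-3 - 8) = 3 - 11 = -8)
(8 - 13)*P = (8 - 13)*(-8) = -5*(-8) = 40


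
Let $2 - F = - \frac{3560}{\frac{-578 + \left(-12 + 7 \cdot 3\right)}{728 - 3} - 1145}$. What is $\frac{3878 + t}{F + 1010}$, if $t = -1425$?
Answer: $\frac{1018846191}{419040664} \approx 2.4314$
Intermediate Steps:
$F = - \frac{459806}{415347}$ ($F = 2 - - \frac{3560}{\frac{-578 + \left(-12 + 7 \cdot 3\right)}{728 - 3} - 1145} = 2 - - \frac{3560}{\frac{-578 + \left(-12 + 21\right)}{725} - 1145} = 2 - - \frac{3560}{\left(-578 + 9\right) \frac{1}{725} - 1145} = 2 - - \frac{3560}{\left(-569\right) \frac{1}{725} - 1145} = 2 - - \frac{3560}{- \frac{569}{725} - 1145} = 2 - - \frac{3560}{- \frac{830694}{725}} = 2 - \left(-3560\right) \left(- \frac{725}{830694}\right) = 2 - \frac{1290500}{415347} = - \frac{459806}{415347} \approx -1.107$)
$\frac{3878 + t}{F + 1010} = \frac{3878 - 1425}{- \frac{459806}{415347} + 1010} = \frac{2453}{\frac{419040664}{415347}} = 2453 \cdot \frac{415347}{419040664} = \frac{1018846191}{419040664}$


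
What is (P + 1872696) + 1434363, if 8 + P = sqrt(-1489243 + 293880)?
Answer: 3307051 + I*sqrt(1195363) ≈ 3.3071e+6 + 1093.3*I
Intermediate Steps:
P = -8 + I*sqrt(1195363) (P = -8 + sqrt(-1489243 + 293880) = -8 + sqrt(-1195363) = -8 + I*sqrt(1195363) ≈ -8.0 + 1093.3*I)
(P + 1872696) + 1434363 = ((-8 + I*sqrt(1195363)) + 1872696) + 1434363 = (1872688 + I*sqrt(1195363)) + 1434363 = 3307051 + I*sqrt(1195363)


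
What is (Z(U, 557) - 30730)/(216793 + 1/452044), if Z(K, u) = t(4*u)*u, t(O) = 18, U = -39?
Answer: -9359118976/97999974893 ≈ -0.095501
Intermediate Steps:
Z(K, u) = 18*u
(Z(U, 557) - 30730)/(216793 + 1/452044) = (18*557 - 30730)/(216793 + 1/452044) = (10026 - 30730)/(216793 + 1/452044) = -20704/97999974893/452044 = -20704*452044/97999974893 = -9359118976/97999974893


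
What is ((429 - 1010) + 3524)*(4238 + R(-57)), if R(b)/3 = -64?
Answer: 11907378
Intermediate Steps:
R(b) = -192 (R(b) = 3*(-64) = -192)
((429 - 1010) + 3524)*(4238 + R(-57)) = ((429 - 1010) + 3524)*(4238 - 192) = (-581 + 3524)*4046 = 2943*4046 = 11907378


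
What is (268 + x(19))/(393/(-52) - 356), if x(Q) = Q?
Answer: -14924/18905 ≈ -0.78942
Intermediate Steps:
(268 + x(19))/(393/(-52) - 356) = (268 + 19)/(393/(-52) - 356) = 287/(393*(-1/52) - 356) = 287/(-393/52 - 356) = 287/(-18905/52) = 287*(-52/18905) = -14924/18905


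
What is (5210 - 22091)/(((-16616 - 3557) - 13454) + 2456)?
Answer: 16881/31171 ≈ 0.54156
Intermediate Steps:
(5210 - 22091)/(((-16616 - 3557) - 13454) + 2456) = -16881/((-20173 - 13454) + 2456) = -16881/(-33627 + 2456) = -16881/(-31171) = -16881*(-1/31171) = 16881/31171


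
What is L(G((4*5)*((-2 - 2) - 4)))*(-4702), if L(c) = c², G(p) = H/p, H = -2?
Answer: -2351/3200 ≈ -0.73469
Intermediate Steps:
G(p) = -2/p
L(G((4*5)*((-2 - 2) - 4)))*(-4702) = (-2*1/(20*((-2 - 2) - 4)))²*(-4702) = (-2*1/(20*(-4 - 4)))²*(-4702) = (-2/(20*(-8)))²*(-4702) = (-2/(-160))²*(-4702) = (-2*(-1/160))²*(-4702) = (1/80)²*(-4702) = (1/6400)*(-4702) = -2351/3200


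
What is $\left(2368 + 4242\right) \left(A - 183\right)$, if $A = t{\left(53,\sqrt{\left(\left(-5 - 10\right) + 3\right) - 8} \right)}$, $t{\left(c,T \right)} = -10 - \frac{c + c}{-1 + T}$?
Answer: $- \frac{26089670}{21} + \frac{1401320 i \sqrt{5}}{21} \approx -1.2424 \cdot 10^{6} + 1.4921 \cdot 10^{5} i$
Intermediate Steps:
$t{\left(c,T \right)} = -10 - \frac{2 c}{-1 + T}$
$A = \frac{2 \left(-48 - 10 i \sqrt{5}\right)}{-1 + 2 i \sqrt{5}}$ ($A = \frac{2 \left(5 - 53 - 5 \sqrt{\left(\left(-5 - 10\right) + 3\right) - 8}\right)}{-1 + \sqrt{\left(\left(-5 - 10\right) + 3\right) - 8}} = \frac{2 \left(5 - 53 - 5 \sqrt{\left(-15 + 3\right) - 8}\right)}{-1 + \sqrt{\left(-15 + 3\right) - 8}} = \frac{2 \left(5 - 53 - 5 \sqrt{-12 - 8}\right)}{-1 + \sqrt{-12 - 8}} = \frac{2 \left(5 - 53 - 5 \sqrt{-20}\right)}{-1 + \sqrt{-20}} = \frac{2 \left(5 - 53 - 5 \cdot 2 i \sqrt{5}\right)}{-1 + 2 i \sqrt{5}} = \frac{2 \left(5 - 53 - 10 i \sqrt{5}\right)}{-1 + 2 i \sqrt{5}} = \frac{2 \left(-48 - 10 i \sqrt{5}\right)}{-1 + 2 i \sqrt{5}} \approx -4.9524 + 22.574 i$)
$\left(2368 + 4242\right) \left(A - 183\right) = \left(2368 + 4242\right) \left(\frac{4 \left(- 5 \sqrt{5} + 24 i\right)}{i + 2 \sqrt{5}} - 183\right) = 6610 \left(-183 + \frac{4 \left(- 5 \sqrt{5} + 24 i\right)}{i + 2 \sqrt{5}}\right) = -1209630 + \frac{26440 \left(- 5 \sqrt{5} + 24 i\right)}{i + 2 \sqrt{5}}$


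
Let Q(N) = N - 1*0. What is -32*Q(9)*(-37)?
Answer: 10656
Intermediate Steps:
Q(N) = N (Q(N) = N + 0 = N)
-32*Q(9)*(-37) = -32*9*(-37) = -288*(-37) = 10656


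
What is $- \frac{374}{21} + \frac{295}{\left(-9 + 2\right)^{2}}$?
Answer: $- \frac{1733}{147} \approx -11.789$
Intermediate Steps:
$- \frac{374}{21} + \frac{295}{\left(-9 + 2\right)^{2}} = \left(-374\right) \frac{1}{21} + \frac{295}{\left(-7\right)^{2}} = - \frac{374}{21} + \frac{295}{49} = - \frac{1733}{147}$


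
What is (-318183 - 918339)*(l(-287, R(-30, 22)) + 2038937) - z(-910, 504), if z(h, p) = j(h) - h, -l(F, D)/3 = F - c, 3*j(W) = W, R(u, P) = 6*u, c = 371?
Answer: -7570894056446/3 ≈ -2.5236e+12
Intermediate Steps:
j(W) = W/3
l(F, D) = 1113 - 3*F (l(F, D) = -3*(F - 1*371) = -3*(F - 371) = -3*(-371 + F) = 1113 - 3*F)
z(h, p) = -2*h/3 (z(h, p) = h/3 - h = -2*h/3)
(-318183 - 918339)*(l(-287, R(-30, 22)) + 2038937) - z(-910, 504) = (-318183 - 918339)*((1113 - 3*(-287)) + 2038937) - (-2)*(-910)/3 = -1236522*((1113 + 861) + 2038937) - 1*1820/3 = -1236522*(1974 + 2038937) - 1820/3 = -1236522*2040911 - 1820/3 = -2523631351542 - 1820/3 = -7570894056446/3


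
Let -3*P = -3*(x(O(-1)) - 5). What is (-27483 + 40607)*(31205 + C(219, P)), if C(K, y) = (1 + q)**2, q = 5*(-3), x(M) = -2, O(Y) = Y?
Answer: 412106724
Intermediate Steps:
q = -15
P = -7 (P = -(-1)*(-2 - 5) = -(-1)*(-7) = -1/3*21 = -7)
C(K, y) = 196 (C(K, y) = (1 - 15)**2 = (-14)**2 = 196)
(-27483 + 40607)*(31205 + C(219, P)) = (-27483 + 40607)*(31205 + 196) = 13124*31401 = 412106724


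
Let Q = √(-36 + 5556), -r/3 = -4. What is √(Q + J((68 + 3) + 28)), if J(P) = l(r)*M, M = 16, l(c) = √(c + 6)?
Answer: 2*√(√345 + 12*√2) ≈ 11.924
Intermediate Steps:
r = 12 (r = -3*(-4) = 12)
Q = 4*√345 (Q = √5520 = 4*√345 ≈ 74.297)
l(c) = √(6 + c)
J(P) = 48*√2 (J(P) = √(6 + 12)*16 = √18*16 = (3*√2)*16 = 48*√2)
√(Q + J((68 + 3) + 28)) = √(4*√345 + 48*√2)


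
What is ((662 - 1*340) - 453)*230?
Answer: -30130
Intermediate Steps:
((662 - 1*340) - 453)*230 = ((662 - 340) - 453)*230 = (322 - 453)*230 = -131*230 = -30130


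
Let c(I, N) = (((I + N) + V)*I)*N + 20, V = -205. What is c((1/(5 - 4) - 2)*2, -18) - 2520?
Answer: -10600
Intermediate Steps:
c(I, N) = 20 + I*N*(-205 + I + N) (c(I, N) = (((I + N) - 205)*I)*N + 20 = ((-205 + I + N)*I)*N + 20 = (I*(-205 + I + N))*N + 20 = I*N*(-205 + I + N) + 20 = 20 + I*N*(-205 + I + N))
c((1/(5 - 4) - 2)*2, -18) - 2520 = (20 + ((1/(5 - 4) - 2)*2)*(-18)² - 18*4*(1/(5 - 4) - 2)² - 205*(1/(5 - 4) - 2)*2*(-18)) - 2520 = (20 + ((1/1 - 2)*2)*324 - 18*4*(1/1 - 2)² - 205*(1/1 - 2)*2*(-18)) - 2520 = (20 + ((1 - 2)*2)*324 - 18*4*(1 - 2)² - 205*(1 - 2)*2*(-18)) - 2520 = (20 - 1*2*324 - 18*(-1*2)² - 205*(-1*2)*(-18)) - 2520 = (20 - 2*324 - 18*(-2)² - 205*(-2)*(-18)) - 2520 = (20 - 648 - 18*4 - 7380) - 2520 = (20 - 648 - 72 - 7380) - 2520 = -8080 - 2520 = -10600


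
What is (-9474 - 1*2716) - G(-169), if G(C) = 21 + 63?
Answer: -12274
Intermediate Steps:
G(C) = 84
(-9474 - 1*2716) - G(-169) = (-9474 - 1*2716) - 1*84 = (-9474 - 2716) - 84 = -12190 - 84 = -12274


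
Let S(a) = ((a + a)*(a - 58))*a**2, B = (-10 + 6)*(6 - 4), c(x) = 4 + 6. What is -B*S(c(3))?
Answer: -768000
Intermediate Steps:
c(x) = 10
B = -8 (B = -4*2 = -8)
S(a) = 2*a**3*(-58 + a) (S(a) = ((2*a)*(-58 + a))*a**2 = (2*a*(-58 + a))*a**2 = 2*a**3*(-58 + a))
-B*S(c(3)) = -(-8)*2*10**3*(-58 + 10) = -(-8)*2*1000*(-48) = -(-8)*(-96000) = -1*768000 = -768000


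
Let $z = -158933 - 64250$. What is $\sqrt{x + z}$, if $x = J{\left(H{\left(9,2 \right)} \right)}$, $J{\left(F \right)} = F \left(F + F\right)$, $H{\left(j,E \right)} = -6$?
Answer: $i \sqrt{223111} \approx 472.35 i$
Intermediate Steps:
$J{\left(F \right)} = 2 F^{2}$ ($J{\left(F \right)} = F 2 F = 2 F^{2}$)
$x = 72$ ($x = 2 \left(-6\right)^{2} = 2 \cdot 36 = 72$)
$z = -223183$
$\sqrt{x + z} = \sqrt{72 - 223183} = \sqrt{-223111} = i \sqrt{223111}$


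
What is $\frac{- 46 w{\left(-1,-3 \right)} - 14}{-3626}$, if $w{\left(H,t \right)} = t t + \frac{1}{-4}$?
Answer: $\frac{17}{148} \approx 0.11486$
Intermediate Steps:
$w{\left(H,t \right)} = - \frac{1}{4} + t^{2}$ ($w{\left(H,t \right)} = t^{2} - \frac{1}{4} = - \frac{1}{4} + t^{2}$)
$\frac{- 46 w{\left(-1,-3 \right)} - 14}{-3626} = \frac{- 46 \left(- \frac{1}{4} + \left(-3\right)^{2}\right) - 14}{-3626} = \left(- 46 \left(- \frac{1}{4} + 9\right) - 14\right) \left(- \frac{1}{3626}\right) = \left(\left(-46\right) \frac{35}{4} - 14\right) \left(- \frac{1}{3626}\right) = \left(- \frac{805}{2} - 14\right) \left(- \frac{1}{3626}\right) = \left(- \frac{833}{2}\right) \left(- \frac{1}{3626}\right) = \frac{17}{148}$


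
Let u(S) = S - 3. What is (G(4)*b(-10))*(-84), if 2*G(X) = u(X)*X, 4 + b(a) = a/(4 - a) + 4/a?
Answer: 4296/5 ≈ 859.20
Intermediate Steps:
u(S) = -3 + S
b(a) = -4 + 4/a + a/(4 - a) (b(a) = -4 + (a/(4 - a) + 4/a) = -4 + (4/a + a/(4 - a)) = -4 + 4/a + a/(4 - a))
G(X) = X*(-3 + X)/2 (G(X) = ((-3 + X)*X)/2 = (X*(-3 + X))/2 = X*(-3 + X)/2)
(G(4)*b(-10))*(-84) = (((½)*4*(-3 + 4))*((-16 - 5*(-10)² + 20*(-10))/((-10)*(-4 - 10))))*(-84) = (((½)*4*1)*(-⅒*(-16 - 5*100 - 200)/(-14)))*(-84) = (2*(-⅒*(-1/14)*(-16 - 500 - 200)))*(-84) = (2*(-⅒*(-1/14)*(-716)))*(-84) = (2*(-179/35))*(-84) = -358/35*(-84) = 4296/5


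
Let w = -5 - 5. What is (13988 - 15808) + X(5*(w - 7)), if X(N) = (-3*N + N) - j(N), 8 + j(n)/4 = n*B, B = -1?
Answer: -1958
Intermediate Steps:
j(n) = -32 - 4*n (j(n) = -32 + 4*(n*(-1)) = -32 + 4*(-n) = -32 - 4*n)
w = -10
X(N) = 32 + 2*N (X(N) = (-3*N + N) - (-32 - 4*N) = -2*N + (32 + 4*N) = 32 + 2*N)
(13988 - 15808) + X(5*(w - 7)) = (13988 - 15808) + (32 + 2*(5*(-10 - 7))) = -1820 + (32 + 2*(5*(-17))) = -1820 + (32 + 2*(-85)) = -1820 + (32 - 170) = -1820 - 138 = -1958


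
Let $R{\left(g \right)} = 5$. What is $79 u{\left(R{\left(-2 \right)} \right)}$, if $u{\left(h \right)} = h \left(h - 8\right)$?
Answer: $-1185$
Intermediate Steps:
$u{\left(h \right)} = h \left(-8 + h\right)$
$79 u{\left(R{\left(-2 \right)} \right)} = 79 \cdot 5 \left(-8 + 5\right) = 79 \cdot 5 \left(-3\right) = 79 \left(-15\right) = -1185$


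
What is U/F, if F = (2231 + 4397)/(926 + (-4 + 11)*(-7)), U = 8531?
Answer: 7481687/6628 ≈ 1128.8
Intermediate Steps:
F = 6628/877 (F = 6628/(926 + 7*(-7)) = 6628/(926 - 49) = 6628/877 ≈ 7.5576)
U/F = 8531/(6628/877) = 8531*(877/6628) = 7481687/6628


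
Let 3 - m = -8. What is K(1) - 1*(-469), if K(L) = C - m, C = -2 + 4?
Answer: 460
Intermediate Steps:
m = 11 (m = 3 - 1*(-8) = 3 + 8 = 11)
C = 2
K(L) = -9 (K(L) = 2 - 1*11 = 2 - 11 = -9)
K(1) - 1*(-469) = -9 - 1*(-469) = -9 + 469 = 460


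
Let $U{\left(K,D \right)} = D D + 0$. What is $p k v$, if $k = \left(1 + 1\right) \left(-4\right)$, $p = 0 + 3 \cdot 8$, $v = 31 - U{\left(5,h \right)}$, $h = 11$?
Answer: $17280$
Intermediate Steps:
$U{\left(K,D \right)} = D^{2}$ ($U{\left(K,D \right)} = D^{2} + 0 = D^{2}$)
$v = -90$ ($v = 31 - 11^{2} = 31 - 121 = -90$)
$p = 24$ ($p = 0 + 24 = 24$)
$k = -8$ ($k = 2 \left(-4\right) = -8$)
$p k v = 24 \left(-8\right) \left(-90\right) = \left(-192\right) \left(-90\right) = 17280$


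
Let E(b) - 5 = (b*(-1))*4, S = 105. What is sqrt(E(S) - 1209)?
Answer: 2*I*sqrt(406) ≈ 40.299*I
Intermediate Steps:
E(b) = 5 - 4*b (E(b) = 5 + (b*(-1))*4 = 5 - b*4 = 5 - 4*b)
sqrt(E(S) - 1209) = sqrt((5 - 4*105) - 1209) = sqrt((5 - 420) - 1209) = sqrt(-415 - 1209) = sqrt(-1624) = 2*I*sqrt(406)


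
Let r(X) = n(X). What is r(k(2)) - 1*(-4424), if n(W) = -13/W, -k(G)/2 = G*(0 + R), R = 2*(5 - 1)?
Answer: 141581/32 ≈ 4424.4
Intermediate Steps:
R = 8 (R = 2*4 = 8)
k(G) = -16*G (k(G) = -2*G*(0 + 8) = -2*G*8 = -16*G)
r(X) = -13/X
r(k(2)) - 1*(-4424) = -13/((-16*2)) - 1*(-4424) = -13/(-32) + 4424 = -13*(-1/32) + 4424 = 13/32 + 4424 = 141581/32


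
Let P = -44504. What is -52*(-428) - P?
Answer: 66760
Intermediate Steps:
-52*(-428) - P = -52*(-428) - 1*(-44504) = 22256 + 44504 = 66760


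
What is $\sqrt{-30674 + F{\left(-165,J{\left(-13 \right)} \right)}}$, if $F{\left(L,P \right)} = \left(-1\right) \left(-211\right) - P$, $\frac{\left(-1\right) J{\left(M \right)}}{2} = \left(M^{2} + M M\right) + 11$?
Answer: $i \sqrt{29765} \approx 172.53 i$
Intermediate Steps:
$J{\left(M \right)} = -22 - 4 M^{2}$ ($J{\left(M \right)} = - 2 \left(\left(M^{2} + M M\right) + 11\right) = - 2 \left(\left(M^{2} + M^{2}\right) + 11\right) = - 2 \left(2 M^{2} + 11\right) = - 2 \left(11 + 2 M^{2}\right) = -22 - 4 M^{2}$)
$F{\left(L,P \right)} = 211 - P$
$\sqrt{-30674 + F{\left(-165,J{\left(-13 \right)} \right)}} = \sqrt{-30674 + \left(211 - \left(-22 - 4 \left(-13\right)^{2}\right)\right)} = \sqrt{-30674 + \left(211 - \left(-22 - 676\right)\right)} = \sqrt{-30674 + \left(211 - -698\right)} = \sqrt{-30674 + \left(211 + 698\right)} = \sqrt{-30674 + 909} = \sqrt{-29765} = i \sqrt{29765}$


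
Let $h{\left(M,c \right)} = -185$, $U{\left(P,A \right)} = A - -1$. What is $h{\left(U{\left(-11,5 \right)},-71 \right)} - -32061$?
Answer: $31876$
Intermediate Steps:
$U{\left(P,A \right)} = 1 + A$ ($U{\left(P,A \right)} = A + 1 = 1 + A$)
$h{\left(U{\left(-11,5 \right)},-71 \right)} - -32061 = -185 - -32061 = -185 + 32061 = 31876$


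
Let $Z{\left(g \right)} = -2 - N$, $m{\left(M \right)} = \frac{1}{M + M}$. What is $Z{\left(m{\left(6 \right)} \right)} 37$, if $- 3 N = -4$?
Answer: $- \frac{370}{3} \approx -123.33$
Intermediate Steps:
$N = \frac{4}{3}$ ($N = \left(- \frac{1}{3}\right) \left(-4\right) = \frac{4}{3} \approx 1.3333$)
$m{\left(M \right)} = \frac{1}{2 M}$
$Z{\left(g \right)} = - \frac{10}{3}$ ($Z{\left(g \right)} = -2 - \frac{4}{3} = - \frac{10}{3}$)
$Z{\left(m{\left(6 \right)} \right)} 37 = \left(- \frac{10}{3}\right) 37 = - \frac{370}{3}$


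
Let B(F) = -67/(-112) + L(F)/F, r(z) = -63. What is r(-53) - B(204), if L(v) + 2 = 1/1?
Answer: -363245/5712 ≈ -63.593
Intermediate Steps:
L(v) = -1 (L(v) = -2 + 1/1 = -2 + 1 = -1)
B(F) = 67/112 - 1/F (B(F) = -67/(-112) - 1/F = -67*(-1/112) - 1/F = 67/112 - 1/F)
r(-53) - B(204) = -63 - (67/112 - 1/204) = -63 - 1*3389/5712 = -63 - 3389/5712 = -363245/5712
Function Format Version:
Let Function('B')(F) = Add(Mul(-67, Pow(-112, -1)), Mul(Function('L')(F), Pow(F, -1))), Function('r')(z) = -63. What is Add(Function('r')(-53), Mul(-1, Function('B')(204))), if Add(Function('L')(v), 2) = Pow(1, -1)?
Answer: Rational(-363245, 5712) ≈ -63.593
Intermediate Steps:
Function('L')(v) = -1 (Function('L')(v) = Add(-2, Pow(1, -1)) = Add(-2, 1) = -1)
Function('B')(F) = Add(Rational(67, 112), Mul(-1, Pow(F, -1))) (Function('B')(F) = Add(Mul(-67, Pow(-112, -1)), Mul(-1, Pow(F, -1))) = Add(Mul(-67, Rational(-1, 112)), Mul(-1, Pow(F, -1))) = Add(Rational(67, 112), Mul(-1, Pow(F, -1))))
Add(Function('r')(-53), Mul(-1, Function('B')(204))) = Add(-63, Mul(-1, Add(Rational(67, 112), Mul(-1, Pow(204, -1))))) = Add(-63, Mul(-1, Add(Rational(67, 112), Mul(-1, Rational(1, 204))))) = Add(-63, Mul(-1, Add(Rational(67, 112), Rational(-1, 204)))) = Add(-63, Mul(-1, Rational(3389, 5712))) = Add(-63, Rational(-3389, 5712)) = Rational(-363245, 5712)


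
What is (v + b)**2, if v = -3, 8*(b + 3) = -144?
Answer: 576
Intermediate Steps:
b = -21 (b = -3 + (1/8)*(-144) = -3 - 18 = -21)
(v + b)**2 = (-3 - 21)**2 = (-24)**2 = 576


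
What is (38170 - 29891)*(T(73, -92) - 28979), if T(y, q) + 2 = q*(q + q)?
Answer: -99786787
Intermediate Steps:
T(y, q) = -2 + 2*q² (T(y, q) = -2 + q*(q + q) = -2 + q*(2*q) = -2 + 2*q²)
(38170 - 29891)*(T(73, -92) - 28979) = (38170 - 29891)*((-2 + 2*(-92)²) - 28979) = 8279*((-2 + 2*8464) - 28979) = 8279*((-2 + 16928) - 28979) = 8279*(16926 - 28979) = 8279*(-12053) = -99786787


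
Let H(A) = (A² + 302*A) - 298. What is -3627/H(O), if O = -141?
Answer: 3627/22999 ≈ 0.15770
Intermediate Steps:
H(A) = -298 + A² + 302*A
-3627/H(O) = -3627/(-298 + (-141)² + 302*(-141)) = -3627/(-298 + 19881 - 42582) = -3627/(-22999) = -3627*(-1/22999) = 3627/22999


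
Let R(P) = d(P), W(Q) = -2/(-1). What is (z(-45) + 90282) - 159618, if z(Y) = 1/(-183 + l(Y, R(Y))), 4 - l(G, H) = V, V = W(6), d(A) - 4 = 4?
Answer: -12549817/181 ≈ -69336.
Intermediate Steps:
d(A) = 8 (d(A) = 4 + 4 = 8)
W(Q) = 2 (W(Q) = -2*(-1) = 2)
V = 2
R(P) = 8
l(G, H) = 2 (l(G, H) = 4 - 1*2 = 4 - 2 = 2)
z(Y) = -1/181 (z(Y) = 1/(-183 + 2) = 1/(-181) = -1/181)
(z(-45) + 90282) - 159618 = (-1/181 + 90282) - 159618 = 16341041/181 - 159618 = -12549817/181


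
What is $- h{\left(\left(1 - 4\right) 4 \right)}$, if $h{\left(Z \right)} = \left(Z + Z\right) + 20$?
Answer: $4$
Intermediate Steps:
$h{\left(Z \right)} = 20 + 2 Z$ ($h{\left(Z \right)} = 2 Z + 20 = 20 + 2 Z$)
$- h{\left(\left(1 - 4\right) 4 \right)} = - (20 + 2 \left(1 - 4\right) 4) = - (20 + 2 \left(\left(-3\right) 4\right)) = - (20 + 2 \left(-12\right)) = - (20 - 24) = \left(-1\right) \left(-4\right) = 4$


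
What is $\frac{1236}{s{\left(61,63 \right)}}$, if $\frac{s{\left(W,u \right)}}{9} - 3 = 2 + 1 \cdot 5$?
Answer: $\frac{206}{15} \approx 13.733$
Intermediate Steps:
$s{\left(W,u \right)} = 90$ ($s{\left(W,u \right)} = 27 + 9 \left(2 + 1 \cdot 5\right) = 27 + 9 \left(2 + 5\right) = 27 + 9 \cdot 7 = 27 + 63 = 90$)
$\frac{1236}{s{\left(61,63 \right)}} = \frac{1236}{90} = 1236 \cdot \frac{1}{90} = \frac{206}{15}$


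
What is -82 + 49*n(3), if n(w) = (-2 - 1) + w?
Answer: -82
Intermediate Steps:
n(w) = -3 + w
-82 + 49*n(3) = -82 + 49*(-3 + 3) = -82 + 49*0 = -82 + 0 = -82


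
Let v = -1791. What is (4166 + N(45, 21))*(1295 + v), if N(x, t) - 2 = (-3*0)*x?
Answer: -2067328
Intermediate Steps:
N(x, t) = 2 (N(x, t) = 2 + (-3*0)*x = 2 + 0*x = 2 + 0 = 2)
(4166 + N(45, 21))*(1295 + v) = (4166 + 2)*(1295 - 1791) = 4168*(-496) = -2067328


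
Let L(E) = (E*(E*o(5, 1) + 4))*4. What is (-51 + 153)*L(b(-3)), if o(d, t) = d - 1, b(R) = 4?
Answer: 32640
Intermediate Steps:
o(d, t) = -1 + d
L(E) = 4*E*(4 + 4*E) (L(E) = (E*(E*(-1 + 5) + 4))*4 = (E*(E*4 + 4))*4 = (E*(4*E + 4))*4 = (E*(4 + 4*E))*4 = 4*E*(4 + 4*E))
(-51 + 153)*L(b(-3)) = (-51 + 153)*(16*4*(1 + 4)) = 102*(16*4*5) = 102*320 = 32640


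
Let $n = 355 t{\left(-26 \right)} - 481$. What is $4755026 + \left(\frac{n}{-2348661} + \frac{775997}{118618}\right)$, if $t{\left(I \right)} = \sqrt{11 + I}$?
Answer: $\frac{1324721018259168223}{278593470498} - \frac{355 i \sqrt{15}}{2348661} \approx 4.755 \cdot 10^{6} - 0.0005854 i$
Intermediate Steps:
$n = -481 + 355 i \sqrt{15}$ ($n = 355 \sqrt{11 - 26} - 481 = 355 \sqrt{-15} - 481 = 355 i \sqrt{15} - 481 = -481 + 355 i \sqrt{15} \approx -481.0 + 1374.9 i$)
$4755026 + \left(\frac{n}{-2348661} + \frac{775997}{118618}\right) = 4755026 + \left(\frac{-481 + 355 i \sqrt{15}}{-2348661} + \frac{775997}{118618}\right) = 4755026 + \left(\left(-481 + 355 i \sqrt{15}\right) \left(- \frac{1}{2348661}\right) + 775997 \cdot \frac{1}{118618}\right) = 4755026 + \left(\left(\frac{481}{2348661} - \frac{355 i \sqrt{15}}{2348661}\right) + \frac{775997}{118618}\right) = 4755026 + \left(\frac{1822610945275}{278593470498} - \frac{355 i \sqrt{15}}{2348661}\right) = \frac{1324721018259168223}{278593470498} - \frac{355 i \sqrt{15}}{2348661}$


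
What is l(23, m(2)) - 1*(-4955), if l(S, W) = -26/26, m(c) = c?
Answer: 4954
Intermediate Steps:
l(S, W) = -1 (l(S, W) = -26*1/26 = -1)
l(23, m(2)) - 1*(-4955) = -1 - 1*(-4955) = -1 + 4955 = 4954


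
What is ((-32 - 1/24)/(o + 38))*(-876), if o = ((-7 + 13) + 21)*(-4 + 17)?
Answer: 56137/778 ≈ 72.156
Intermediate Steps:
o = 351 (o = (6 + 21)*13 = 27*13 = 351)
((-32 - 1/24)/(o + 38))*(-876) = ((-32 - 1/24)/(351 + 38))*(-876) = ((-32 - 1*1/24)/389)*(-876) = ((-32 - 1/24)*(1/389))*(-876) = -769/24*1/389*(-876) = -769/9336*(-876) = 56137/778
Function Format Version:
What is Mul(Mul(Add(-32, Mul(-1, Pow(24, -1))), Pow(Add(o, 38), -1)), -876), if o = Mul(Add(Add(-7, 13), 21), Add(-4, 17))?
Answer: Rational(56137, 778) ≈ 72.156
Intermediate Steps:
o = 351 (o = Mul(Add(6, 21), 13) = Mul(27, 13) = 351)
Mul(Mul(Add(-32, Mul(-1, Pow(24, -1))), Pow(Add(o, 38), -1)), -876) = Mul(Mul(Add(-32, Mul(-1, Pow(24, -1))), Pow(Add(351, 38), -1)), -876) = Mul(Mul(Add(-32, Mul(-1, Rational(1, 24))), Pow(389, -1)), -876) = Mul(Mul(Add(-32, Rational(-1, 24)), Rational(1, 389)), -876) = Mul(Mul(Rational(-769, 24), Rational(1, 389)), -876) = Mul(Rational(-769, 9336), -876) = Rational(56137, 778)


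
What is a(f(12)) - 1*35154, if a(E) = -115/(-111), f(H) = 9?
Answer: -3901979/111 ≈ -35153.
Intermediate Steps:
a(E) = 115/111 (a(E) = -115*(-1/111) = 115/111)
a(f(12)) - 1*35154 = 115/111 - 1*35154 = 115/111 - 35154 = -3901979/111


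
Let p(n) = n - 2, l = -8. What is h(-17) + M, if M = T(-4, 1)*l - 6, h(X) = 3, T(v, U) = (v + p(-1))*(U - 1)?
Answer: -3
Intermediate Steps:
p(n) = -2 + n
T(v, U) = (-1 + U)*(-3 + v) (T(v, U) = (v + (-2 - 1))*(U - 1) = (v - 3)*(-1 + U) = (-3 + v)*(-1 + U) = (-1 + U)*(-3 + v))
M = -6 (M = (3 - 1*(-4) - 3*1 + 1*(-4))*(-8) - 6 = (3 + 4 - 3 - 4)*(-8) - 6 = 0*(-8) - 6 = 0 - 6 = -6)
h(-17) + M = 3 - 6 = -3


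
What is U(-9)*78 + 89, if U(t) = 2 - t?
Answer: 947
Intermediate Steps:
U(-9)*78 + 89 = (2 - 1*(-9))*78 + 89 = (2 + 9)*78 + 89 = 11*78 + 89 = 858 + 89 = 947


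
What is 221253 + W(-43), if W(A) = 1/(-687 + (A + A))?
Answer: 171028568/773 ≈ 2.2125e+5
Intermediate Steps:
W(A) = 1/(-687 + 2*A)
221253 + W(-43) = 221253 + 1/(-687 + 2*(-43)) = 221253 + 1/(-687 - 86) = 221253 + 1/(-773) = 221253 - 1/773 = 171028568/773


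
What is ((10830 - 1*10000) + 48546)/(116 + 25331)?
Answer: 49376/25447 ≈ 1.9403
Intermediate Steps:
((10830 - 1*10000) + 48546)/(116 + 25331) = ((10830 - 10000) + 48546)/25447 = (830 + 48546)*(1/25447) = 49376*(1/25447) = 49376/25447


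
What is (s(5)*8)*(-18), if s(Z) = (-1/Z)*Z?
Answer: 144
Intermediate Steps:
s(Z) = -1
(s(5)*8)*(-18) = -1*8*(-18) = -8*(-18) = 144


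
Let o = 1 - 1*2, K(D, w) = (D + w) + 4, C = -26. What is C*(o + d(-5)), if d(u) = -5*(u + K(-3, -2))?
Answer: -754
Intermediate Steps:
K(D, w) = 4 + D + w
d(u) = 5 - 5*u (d(u) = -5*(u + (4 - 3 - 2)) = -5*(u - 1) = -5*(-1 + u) = 5 - 5*u)
o = -1 (o = 1 - 2 = -1)
C*(o + d(-5)) = -26*(-1 + (5 - 5*(-5))) = -26*(-1 + (5 + 25)) = -26*(-1 + 30) = -26*29 = -754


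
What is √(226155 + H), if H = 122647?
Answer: √348802 ≈ 590.59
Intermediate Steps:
√(226155 + H) = √(226155 + 122647) = √348802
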